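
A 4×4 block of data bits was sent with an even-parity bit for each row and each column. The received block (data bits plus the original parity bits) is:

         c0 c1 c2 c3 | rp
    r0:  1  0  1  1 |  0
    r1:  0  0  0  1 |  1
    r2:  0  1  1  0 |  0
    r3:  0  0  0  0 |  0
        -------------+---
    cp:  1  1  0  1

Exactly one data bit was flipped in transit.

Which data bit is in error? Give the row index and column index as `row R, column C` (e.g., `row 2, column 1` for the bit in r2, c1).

row 0, column 3

Recompute each row's even parity and compare to rp:
  r0: data parity 1, sent rp 0 → mismatch
  r1: data parity 1, sent rp 1 → ok
  r2: data parity 0, sent rp 0 → ok
  r3: data parity 0, sent rp 0 → ok
Recompute each column's even parity and compare to cp:
  c0: data parity 1, sent cp 1 → ok
  c1: data parity 1, sent cp 1 → ok
  c2: data parity 0, sent cp 0 → ok
  c3: data parity 0, sent cp 1 → mismatch
Exactly one row (r0) and one column (c3) fail → the flipped bit is at their intersection.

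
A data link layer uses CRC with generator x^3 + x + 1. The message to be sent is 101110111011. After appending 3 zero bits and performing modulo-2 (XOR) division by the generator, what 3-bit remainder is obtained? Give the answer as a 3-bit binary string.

Append 3 zeros: 101110111011000. Divide by 1011 (XOR where the leading bit is 1):
  pos 0: 1011 XOR 1011 = 0000
  pos 4: 1011 XOR 1011 = 0000
  pos 8: 1011 XOR 1011 = 0000
Remainder (last 3 bits) = 000. This is the CRC / FCS.

000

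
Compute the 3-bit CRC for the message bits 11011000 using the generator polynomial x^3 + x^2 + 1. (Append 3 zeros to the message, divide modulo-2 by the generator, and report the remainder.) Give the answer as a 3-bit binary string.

Append 3 zeros: 11011000000. Divide by 1101 (XOR where the leading bit is 1):
  pos 0: 1101 XOR 1101 = 0000
  pos 4: 1000 XOR 1101 = 0101
  pos 5: 1010 XOR 1101 = 0111
  pos 6: 1110 XOR 1101 = 0011
Remainder (last 3 bits) = 110. This is the CRC / FCS.

110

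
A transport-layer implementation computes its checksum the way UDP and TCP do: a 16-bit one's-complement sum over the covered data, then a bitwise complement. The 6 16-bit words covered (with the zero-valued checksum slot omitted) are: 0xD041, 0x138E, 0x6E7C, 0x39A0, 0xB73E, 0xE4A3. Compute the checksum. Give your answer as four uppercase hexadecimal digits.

One's-complement addition (fold any carry out of bit 15 back into bit 0):
  0xD041 + 0x138E = 0x0E3CF
  0xE3CF + 0x6E7C = 0x1524B → wrap carry → 0x524C
  0x524C + 0x39A0 = 0x08BEC
  0x8BEC + 0xB73E = 0x1432A → wrap carry → 0x432B
  0x432B + 0xE4A3 = 0x127CE → wrap carry → 0x27CF
One's-complement sum = 0x27CF.
Checksum = ~0x27CF & 0xFFFF = 0xD830.

D830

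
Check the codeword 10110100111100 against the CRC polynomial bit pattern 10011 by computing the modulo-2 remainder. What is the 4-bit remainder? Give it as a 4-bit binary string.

1000

Modulo-2 division of 10110100111100 by 10011:
  pos 0: 10110 XOR 10011 = 00101
  pos 2: 10110 XOR 10011 = 00101
  pos 4: 10101 XOR 10011 = 00110
  pos 6: 11011 XOR 10011 = 01000
  pos 7: 10001 XOR 10011 = 00010
Remainder = 1000 (nonzero — an error is detected).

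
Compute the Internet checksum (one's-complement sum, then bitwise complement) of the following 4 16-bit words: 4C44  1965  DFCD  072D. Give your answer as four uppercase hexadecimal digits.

B35B

One's-complement addition (fold any carry out of bit 15 back into bit 0):
  0x4C44 + 0x1965 = 0x065A9
  0x65A9 + 0xDFCD = 0x14576 → wrap carry → 0x4577
  0x4577 + 0x072D = 0x04CA4
One's-complement sum = 0x4CA4.
Checksum = ~0x4CA4 & 0xFFFF = 0xB35B.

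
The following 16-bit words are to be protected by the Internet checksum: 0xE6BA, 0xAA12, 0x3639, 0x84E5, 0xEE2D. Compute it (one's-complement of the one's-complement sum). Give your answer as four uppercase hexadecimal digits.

C5E5

One's-complement addition (fold any carry out of bit 15 back into bit 0):
  0xE6BA + 0xAA12 = 0x190CC → wrap carry → 0x90CD
  0x90CD + 0x3639 = 0x0C706
  0xC706 + 0x84E5 = 0x14BEB → wrap carry → 0x4BEC
  0x4BEC + 0xEE2D = 0x13A19 → wrap carry → 0x3A1A
One's-complement sum = 0x3A1A.
Checksum = ~0x3A1A & 0xFFFF = 0xC5E5.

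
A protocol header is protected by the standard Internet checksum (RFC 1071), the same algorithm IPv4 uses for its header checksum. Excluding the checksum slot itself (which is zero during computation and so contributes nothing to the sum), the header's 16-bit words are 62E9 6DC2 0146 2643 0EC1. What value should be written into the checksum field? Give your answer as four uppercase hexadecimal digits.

One's-complement addition (fold any carry out of bit 15 back into bit 0):
  0x62E9 + 0x6DC2 = 0x0D0AB
  0xD0AB + 0x0146 = 0x0D1F1
  0xD1F1 + 0x2643 = 0x0F834
  0xF834 + 0x0EC1 = 0x106F5 → wrap carry → 0x06F6
One's-complement sum = 0x06F6.
Checksum = ~0x06F6 & 0xFFFF = 0xF909.

F909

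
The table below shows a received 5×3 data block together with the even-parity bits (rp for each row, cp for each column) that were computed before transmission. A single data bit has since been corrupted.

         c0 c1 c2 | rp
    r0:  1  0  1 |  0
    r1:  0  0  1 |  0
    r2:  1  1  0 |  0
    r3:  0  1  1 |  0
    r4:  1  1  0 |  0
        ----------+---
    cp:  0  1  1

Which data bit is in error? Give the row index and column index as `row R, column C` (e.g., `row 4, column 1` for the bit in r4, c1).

Recompute each row's even parity and compare to rp:
  r0: data parity 0, sent rp 0 → ok
  r1: data parity 1, sent rp 0 → mismatch
  r2: data parity 0, sent rp 0 → ok
  r3: data parity 0, sent rp 0 → ok
  r4: data parity 0, sent rp 0 → ok
Recompute each column's even parity and compare to cp:
  c0: data parity 1, sent cp 0 → mismatch
  c1: data parity 1, sent cp 1 → ok
  c2: data parity 1, sent cp 1 → ok
Exactly one row (r1) and one column (c0) fail → the flipped bit is at their intersection.

row 1, column 0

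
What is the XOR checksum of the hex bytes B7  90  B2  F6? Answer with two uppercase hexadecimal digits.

XOR the bytes together:
  start with 0xB7
  0xB7 ⊕ 0x90 = 0x27
  0x27 ⊕ 0xB2 = 0x95
  0x95 ⊕ 0xF6 = 0x63

63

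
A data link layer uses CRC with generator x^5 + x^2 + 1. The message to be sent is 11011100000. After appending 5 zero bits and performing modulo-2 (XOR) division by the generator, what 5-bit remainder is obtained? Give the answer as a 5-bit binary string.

Append 5 zeros: 1101110000000000. Divide by 100101 (XOR where the leading bit is 1):
  pos 0: 110111 XOR 100101 = 010010
  pos 1: 100100 XOR 100101 = 000001
  pos 6: 100000 XOR 100101 = 000101
  pos 9: 101000 XOR 100101 = 001101
Remainder (last 5 bits) = 11010. This is the CRC / FCS.

11010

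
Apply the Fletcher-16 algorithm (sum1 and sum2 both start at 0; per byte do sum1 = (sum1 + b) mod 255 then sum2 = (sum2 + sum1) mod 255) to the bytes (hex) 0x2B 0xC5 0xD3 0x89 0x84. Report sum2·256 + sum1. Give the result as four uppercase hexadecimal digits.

02D2

Running sums (mod 255):
  after byte 0 (0x2B): sum1=43, sum2=43
  after byte 1 (0xC5): sum1=240, sum2=28
  after byte 2 (0xD3): sum1=196, sum2=224
  after byte 3 (0x89): sum1=78, sum2=47
  after byte 4 (0x84): sum1=210, sum2=2
Checksum = sum2·256 + sum1 = 2·256 + 210 = 722 = 0x02D2.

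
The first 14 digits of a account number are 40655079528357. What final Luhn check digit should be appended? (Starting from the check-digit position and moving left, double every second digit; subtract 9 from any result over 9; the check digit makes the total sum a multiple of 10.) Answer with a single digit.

Partial digits right→left: 7 5 3 8 2 5 9 7 0 5 5 6 0 4
Double every second digit counting from the check-digit position (so the 1st, 3rd, 5th, ... of the partial from the right).
  doubled (with −9 where >9): 5 6 4 9 0 1 0 → sum 25
  kept as-is: 5 8 5 7 5 6 4 → sum 40
Total = 25 + 40 = 65.
Check digit = (10 − (65 mod 10)) mod 10 = 5.

5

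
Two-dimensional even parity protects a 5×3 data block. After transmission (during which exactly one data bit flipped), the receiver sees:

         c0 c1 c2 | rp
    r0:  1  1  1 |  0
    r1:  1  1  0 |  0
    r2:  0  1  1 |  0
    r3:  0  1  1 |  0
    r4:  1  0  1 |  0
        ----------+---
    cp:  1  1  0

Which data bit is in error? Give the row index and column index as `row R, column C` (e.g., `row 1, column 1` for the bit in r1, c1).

row 0, column 1

Recompute each row's even parity and compare to rp:
  r0: data parity 1, sent rp 0 → mismatch
  r1: data parity 0, sent rp 0 → ok
  r2: data parity 0, sent rp 0 → ok
  r3: data parity 0, sent rp 0 → ok
  r4: data parity 0, sent rp 0 → ok
Recompute each column's even parity and compare to cp:
  c0: data parity 1, sent cp 1 → ok
  c1: data parity 0, sent cp 1 → mismatch
  c2: data parity 0, sent cp 0 → ok
Exactly one row (r0) and one column (c1) fail → the flipped bit is at their intersection.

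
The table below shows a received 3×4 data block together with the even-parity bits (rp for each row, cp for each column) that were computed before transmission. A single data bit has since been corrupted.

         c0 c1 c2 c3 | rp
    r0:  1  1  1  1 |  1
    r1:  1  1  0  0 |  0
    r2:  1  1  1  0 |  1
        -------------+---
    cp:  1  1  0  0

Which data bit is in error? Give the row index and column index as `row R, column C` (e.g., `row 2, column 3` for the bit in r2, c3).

Recompute each row's even parity and compare to rp:
  r0: data parity 0, sent rp 1 → mismatch
  r1: data parity 0, sent rp 0 → ok
  r2: data parity 1, sent rp 1 → ok
Recompute each column's even parity and compare to cp:
  c0: data parity 1, sent cp 1 → ok
  c1: data parity 1, sent cp 1 → ok
  c2: data parity 0, sent cp 0 → ok
  c3: data parity 1, sent cp 0 → mismatch
Exactly one row (r0) and one column (c3) fail → the flipped bit is at their intersection.

row 0, column 3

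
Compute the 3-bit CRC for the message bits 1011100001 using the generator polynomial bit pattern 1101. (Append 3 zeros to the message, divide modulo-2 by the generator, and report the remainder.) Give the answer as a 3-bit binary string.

Append 3 zeros: 1011100001000. Divide by 1101 (XOR where the leading bit is 1):
  pos 0: 1011 XOR 1101 = 0110
  pos 1: 1101 XOR 1101 = 0000
  pos 9: 1000 XOR 1101 = 0101
Remainder (last 3 bits) = 101. This is the CRC / FCS.

101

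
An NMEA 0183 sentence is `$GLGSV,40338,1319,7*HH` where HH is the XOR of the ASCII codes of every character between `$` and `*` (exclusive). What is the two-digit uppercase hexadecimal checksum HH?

XOR the ASCII codes of the payload characters:
  'G' = 0x47 → acc = 0x47
  'L' = 0x4C → acc = 0x0B
  'G' = 0x47 → acc = 0x4C
  'S' = 0x53 → acc = 0x1F
  'V' = 0x56 → acc = 0x49
  ',' = 0x2C → acc = 0x65
  '4' = 0x34 → acc = 0x51
  '0' = 0x30 → acc = 0x61
  '3' = 0x33 → acc = 0x52
  '3' = 0x33 → acc = 0x61
  '8' = 0x38 → acc = 0x59
  ',' = 0x2C → acc = 0x75
  '1' = 0x31 → acc = 0x44
  '3' = 0x33 → acc = 0x77
  '1' = 0x31 → acc = 0x46
  '9' = 0x39 → acc = 0x7F
  ',' = 0x2C → acc = 0x53
  '7' = 0x37 → acc = 0x64
Checksum = 0x64.

64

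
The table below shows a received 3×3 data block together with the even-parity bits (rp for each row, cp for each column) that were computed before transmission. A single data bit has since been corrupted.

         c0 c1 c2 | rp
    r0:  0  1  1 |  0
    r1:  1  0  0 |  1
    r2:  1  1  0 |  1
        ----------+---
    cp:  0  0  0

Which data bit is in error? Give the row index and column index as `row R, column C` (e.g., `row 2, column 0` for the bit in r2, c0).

row 2, column 2

Recompute each row's even parity and compare to rp:
  r0: data parity 0, sent rp 0 → ok
  r1: data parity 1, sent rp 1 → ok
  r2: data parity 0, sent rp 1 → mismatch
Recompute each column's even parity and compare to cp:
  c0: data parity 0, sent cp 0 → ok
  c1: data parity 0, sent cp 0 → ok
  c2: data parity 1, sent cp 0 → mismatch
Exactly one row (r2) and one column (c2) fail → the flipped bit is at their intersection.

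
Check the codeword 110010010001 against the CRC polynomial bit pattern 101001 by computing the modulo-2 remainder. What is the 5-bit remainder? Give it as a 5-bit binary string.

Modulo-2 division of 110010010001 by 101001:
  pos 0: 110010 XOR 101001 = 011011
  pos 1: 110110 XOR 101001 = 011111
  pos 2: 111111 XOR 101001 = 010110
  pos 3: 101100 XOR 101001 = 000101
  pos 6: 101001 XOR 101001 = 000000
Remainder = 00000 (zero — the frame passes the CRC check).

00000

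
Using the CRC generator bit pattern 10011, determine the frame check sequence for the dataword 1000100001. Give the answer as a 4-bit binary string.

0100

Append 4 zeros: 10001000010000. Divide by 10011 (XOR where the leading bit is 1):
  pos 0: 10001 XOR 10011 = 00010
  pos 3: 10000 XOR 10011 = 00011
  pos 6: 11010 XOR 10011 = 01001
  pos 7: 10010 XOR 10011 = 00001
Remainder (last 4 bits) = 0100. This is the CRC / FCS.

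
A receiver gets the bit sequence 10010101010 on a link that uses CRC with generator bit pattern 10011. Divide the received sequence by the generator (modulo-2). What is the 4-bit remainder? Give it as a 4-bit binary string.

Modulo-2 division of 10010101010 by 10011:
  pos 0: 10010 XOR 10011 = 00001
  pos 4: 11010 XOR 10011 = 01001
  pos 5: 10011 XOR 10011 = 00000
Remainder = 0000 (zero — the frame passes the CRC check).

0000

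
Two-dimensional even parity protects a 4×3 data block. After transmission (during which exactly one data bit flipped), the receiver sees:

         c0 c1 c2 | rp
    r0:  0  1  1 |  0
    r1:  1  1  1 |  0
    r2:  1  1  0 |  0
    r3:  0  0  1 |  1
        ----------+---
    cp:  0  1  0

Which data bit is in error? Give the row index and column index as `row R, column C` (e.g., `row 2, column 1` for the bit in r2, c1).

row 1, column 2

Recompute each row's even parity and compare to rp:
  r0: data parity 0, sent rp 0 → ok
  r1: data parity 1, sent rp 0 → mismatch
  r2: data parity 0, sent rp 0 → ok
  r3: data parity 1, sent rp 1 → ok
Recompute each column's even parity and compare to cp:
  c0: data parity 0, sent cp 0 → ok
  c1: data parity 1, sent cp 1 → ok
  c2: data parity 1, sent cp 0 → mismatch
Exactly one row (r1) and one column (c2) fail → the flipped bit is at their intersection.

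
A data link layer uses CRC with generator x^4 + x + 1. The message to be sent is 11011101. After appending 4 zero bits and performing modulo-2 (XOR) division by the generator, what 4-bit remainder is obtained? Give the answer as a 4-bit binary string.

1000

Append 4 zeros: 110111010000. Divide by 10011 (XOR where the leading bit is 1):
  pos 0: 11011 XOR 10011 = 01000
  pos 1: 10001 XOR 10011 = 00010
  pos 4: 10010 XOR 10011 = 00001
Remainder (last 4 bits) = 1000. This is the CRC / FCS.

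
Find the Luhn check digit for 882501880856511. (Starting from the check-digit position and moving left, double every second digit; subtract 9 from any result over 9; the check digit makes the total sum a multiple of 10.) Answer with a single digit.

Partial digits right→left: 1 1 5 6 5 8 0 8 8 1 0 5 2 8 8
Double every second digit counting from the check-digit position (so the 1st, 3rd, 5th, ... of the partial from the right).
  doubled (with −9 where >9): 2 1 1 0 7 0 4 7 → sum 22
  kept as-is: 1 6 8 8 1 5 8 → sum 37
Total = 22 + 37 = 59.
Check digit = (10 − (59 mod 10)) mod 10 = 1.

1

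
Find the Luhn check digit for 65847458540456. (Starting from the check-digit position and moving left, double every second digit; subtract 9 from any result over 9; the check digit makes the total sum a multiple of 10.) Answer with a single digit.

Partial digits right→left: 6 5 4 0 4 5 8 5 4 7 4 8 5 6
Double every second digit counting from the check-digit position (so the 1st, 3rd, 5th, ... of the partial from the right).
  doubled (with −9 where >9): 3 8 8 7 8 8 1 → sum 43
  kept as-is: 5 0 5 5 7 8 6 → sum 36
Total = 43 + 36 = 79.
Check digit = (10 − (79 mod 10)) mod 10 = 1.

1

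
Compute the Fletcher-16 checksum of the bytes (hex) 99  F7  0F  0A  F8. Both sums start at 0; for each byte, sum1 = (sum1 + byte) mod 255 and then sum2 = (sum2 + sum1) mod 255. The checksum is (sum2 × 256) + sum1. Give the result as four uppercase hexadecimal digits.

1AA3

Running sums (mod 255):
  after byte 0 (99): sum1=153, sum2=153
  after byte 1 (F7): sum1=145, sum2=43
  after byte 2 (0F): sum1=160, sum2=203
  after byte 3 (0A): sum1=170, sum2=118
  after byte 4 (F8): sum1=163, sum2=26
Checksum = sum2·256 + sum1 = 26·256 + 163 = 6819 = 0x1AA3.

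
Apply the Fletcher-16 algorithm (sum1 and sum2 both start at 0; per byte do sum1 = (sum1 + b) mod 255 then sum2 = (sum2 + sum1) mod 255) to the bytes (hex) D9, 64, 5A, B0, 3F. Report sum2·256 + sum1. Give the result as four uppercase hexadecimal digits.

Running sums (mod 255):
  after byte 0 (D9): sum1=217, sum2=217
  after byte 1 (64): sum1=62, sum2=24
  after byte 2 (5A): sum1=152, sum2=176
  after byte 3 (B0): sum1=73, sum2=249
  after byte 4 (3F): sum1=136, sum2=130
Checksum = sum2·256 + sum1 = 130·256 + 136 = 33416 = 0x8288.

8288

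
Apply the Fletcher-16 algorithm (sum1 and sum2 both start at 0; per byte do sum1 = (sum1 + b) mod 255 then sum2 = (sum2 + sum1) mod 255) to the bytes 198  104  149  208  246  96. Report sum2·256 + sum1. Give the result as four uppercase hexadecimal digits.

C9EC

Running sums (mod 255):
  after byte 0 (198): sum1=198, sum2=198
  after byte 1 (104): sum1=47, sum2=245
  after byte 2 (149): sum1=196, sum2=186
  after byte 3 (208): sum1=149, sum2=80
  after byte 4 (246): sum1=140, sum2=220
  after byte 5 (96): sum1=236, sum2=201
Checksum = sum2·256 + sum1 = 201·256 + 236 = 51692 = 0xC9EC.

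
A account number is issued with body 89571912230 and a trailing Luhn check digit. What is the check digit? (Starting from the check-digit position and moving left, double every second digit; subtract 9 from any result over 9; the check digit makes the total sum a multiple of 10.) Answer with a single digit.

4

Partial digits right→left: 0 3 2 2 1 9 1 7 5 9 8
Double every second digit counting from the check-digit position (so the 1st, 3rd, 5th, ... of the partial from the right).
  doubled (with −9 where >9): 0 4 2 2 1 7 → sum 16
  kept as-is: 3 2 9 7 9 → sum 30
Total = 16 + 30 = 46.
Check digit = (10 − (46 mod 10)) mod 10 = 4.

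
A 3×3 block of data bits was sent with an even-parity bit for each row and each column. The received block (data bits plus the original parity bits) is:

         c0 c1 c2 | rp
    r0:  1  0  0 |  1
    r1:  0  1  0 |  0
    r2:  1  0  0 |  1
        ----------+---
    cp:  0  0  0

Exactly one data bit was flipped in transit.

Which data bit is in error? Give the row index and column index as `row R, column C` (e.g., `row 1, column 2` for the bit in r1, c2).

row 1, column 1

Recompute each row's even parity and compare to rp:
  r0: data parity 1, sent rp 1 → ok
  r1: data parity 1, sent rp 0 → mismatch
  r2: data parity 1, sent rp 1 → ok
Recompute each column's even parity and compare to cp:
  c0: data parity 0, sent cp 0 → ok
  c1: data parity 1, sent cp 0 → mismatch
  c2: data parity 0, sent cp 0 → ok
Exactly one row (r1) and one column (c1) fail → the flipped bit is at their intersection.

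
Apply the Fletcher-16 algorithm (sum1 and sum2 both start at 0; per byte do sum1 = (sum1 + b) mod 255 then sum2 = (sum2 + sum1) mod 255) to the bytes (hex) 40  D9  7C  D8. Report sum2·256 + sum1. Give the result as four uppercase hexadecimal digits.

606F

Running sums (mod 255):
  after byte 0 (40): sum1=64, sum2=64
  after byte 1 (D9): sum1=26, sum2=90
  after byte 2 (7C): sum1=150, sum2=240
  after byte 3 (D8): sum1=111, sum2=96
Checksum = sum2·256 + sum1 = 96·256 + 111 = 24687 = 0x606F.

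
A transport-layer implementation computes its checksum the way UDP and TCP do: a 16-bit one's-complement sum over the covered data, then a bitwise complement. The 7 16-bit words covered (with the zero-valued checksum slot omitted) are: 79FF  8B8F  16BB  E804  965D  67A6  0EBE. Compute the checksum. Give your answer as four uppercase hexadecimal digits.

One's-complement addition (fold any carry out of bit 15 back into bit 0):
  0x79FF + 0x8B8F = 0x1058E → wrap carry → 0x058F
  0x058F + 0x16BB = 0x01C4A
  0x1C4A + 0xE804 = 0x1044E → wrap carry → 0x044F
  0x044F + 0x965D = 0x09AAC
  0x9AAC + 0x67A6 = 0x10252 → wrap carry → 0x0253
  0x0253 + 0x0EBE = 0x01111
One's-complement sum = 0x1111.
Checksum = ~0x1111 & 0xFFFF = 0xEEEE.

EEEE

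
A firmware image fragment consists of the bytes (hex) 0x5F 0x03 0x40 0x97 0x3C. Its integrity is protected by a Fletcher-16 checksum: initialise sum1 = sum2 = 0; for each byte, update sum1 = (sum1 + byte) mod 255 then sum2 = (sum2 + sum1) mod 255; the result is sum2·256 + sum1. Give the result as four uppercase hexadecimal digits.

1576

Running sums (mod 255):
  after byte 0 (0x5F): sum1=95, sum2=95
  after byte 1 (0x03): sum1=98, sum2=193
  after byte 2 (0x40): sum1=162, sum2=100
  after byte 3 (0x97): sum1=58, sum2=158
  after byte 4 (0x3C): sum1=118, sum2=21
Checksum = sum2·256 + sum1 = 21·256 + 118 = 5494 = 0x1576.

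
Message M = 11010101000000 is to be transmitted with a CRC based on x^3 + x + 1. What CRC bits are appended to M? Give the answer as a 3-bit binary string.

Append 3 zeros: 11010101000000000. Divide by 1011 (XOR where the leading bit is 1):
  pos 0: 1101 XOR 1011 = 0110
  pos 1: 1100 XOR 1011 = 0111
  pos 2: 1111 XOR 1011 = 0100
  pos 3: 1000 XOR 1011 = 0011
  pos 5: 1110 XOR 1011 = 0101
  pos 6: 1010 XOR 1011 = 0001
  pos 9: 1000 XOR 1011 = 0011
  pos 11: 1100 XOR 1011 = 0111
  pos 12: 1110 XOR 1011 = 0101
  pos 13: 1010 XOR 1011 = 0001
Remainder (last 3 bits) = 001. This is the CRC / FCS.

001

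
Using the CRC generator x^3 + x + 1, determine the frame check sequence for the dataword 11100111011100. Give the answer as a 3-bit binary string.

Append 3 zeros: 11100111011100000. Divide by 1011 (XOR where the leading bit is 1):
  pos 0: 1110 XOR 1011 = 0101
  pos 1: 1010 XOR 1011 = 0001
  pos 4: 1111 XOR 1011 = 0100
  pos 5: 1000 XOR 1011 = 0011
  pos 7: 1111 XOR 1011 = 0100
  pos 8: 1001 XOR 1011 = 0010
  pos 10: 1000 XOR 1011 = 0011
  pos 12: 1100 XOR 1011 = 0111
  pos 13: 1110 XOR 1011 = 0101
Remainder (last 3 bits) = 101. This is the CRC / FCS.

101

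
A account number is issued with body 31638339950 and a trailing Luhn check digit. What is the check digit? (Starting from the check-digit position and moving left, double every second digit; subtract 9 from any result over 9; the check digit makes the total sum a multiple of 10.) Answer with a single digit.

Partial digits right→left: 0 5 9 9 3 3 8 3 6 1 3
Double every second digit counting from the check-digit position (so the 1st, 3rd, 5th, ... of the partial from the right).
  doubled (with −9 where >9): 0 9 6 7 3 6 → sum 31
  kept as-is: 5 9 3 3 1 → sum 21
Total = 31 + 21 = 52.
Check digit = (10 − (52 mod 10)) mod 10 = 8.

8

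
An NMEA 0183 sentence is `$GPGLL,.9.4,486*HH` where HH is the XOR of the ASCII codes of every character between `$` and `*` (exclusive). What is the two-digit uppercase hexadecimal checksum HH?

XOR the ASCII codes of the payload characters:
  'G' = 0x47 → acc = 0x47
  'P' = 0x50 → acc = 0x17
  'G' = 0x47 → acc = 0x50
  'L' = 0x4C → acc = 0x1C
  'L' = 0x4C → acc = 0x50
  ',' = 0x2C → acc = 0x7C
  '.' = 0x2E → acc = 0x52
  '9' = 0x39 → acc = 0x6B
  '.' = 0x2E → acc = 0x45
  '4' = 0x34 → acc = 0x71
  ',' = 0x2C → acc = 0x5D
  '4' = 0x34 → acc = 0x69
  '8' = 0x38 → acc = 0x51
  '6' = 0x36 → acc = 0x67
Checksum = 0x67.

67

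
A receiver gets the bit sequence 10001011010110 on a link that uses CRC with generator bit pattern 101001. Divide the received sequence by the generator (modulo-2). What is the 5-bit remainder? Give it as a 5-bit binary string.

00001

Modulo-2 division of 10001011010110 by 101001:
  pos 0: 100010 XOR 101001 = 001011
  pos 2: 101111 XOR 101001 = 000110
  pos 5: 110010 XOR 101001 = 011011
  pos 6: 110111 XOR 101001 = 011110
  pos 7: 111101 XOR 101001 = 010100
  pos 8: 101000 XOR 101001 = 000001
Remainder = 00001 (nonzero — an error is detected).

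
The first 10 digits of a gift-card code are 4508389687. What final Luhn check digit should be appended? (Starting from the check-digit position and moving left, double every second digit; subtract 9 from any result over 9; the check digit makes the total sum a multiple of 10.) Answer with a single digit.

3

Partial digits right→left: 7 8 6 9 8 3 8 0 5 4
Double every second digit counting from the check-digit position (so the 1st, 3rd, 5th, ... of the partial from the right).
  doubled (with −9 where >9): 5 3 7 7 1 → sum 23
  kept as-is: 8 9 3 0 4 → sum 24
Total = 23 + 24 = 47.
Check digit = (10 − (47 mod 10)) mod 10 = 3.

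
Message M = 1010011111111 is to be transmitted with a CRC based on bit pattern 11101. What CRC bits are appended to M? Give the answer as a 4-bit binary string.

Append 4 zeros: 10100111111110000. Divide by 11101 (XOR where the leading bit is 1):
  pos 0: 10100 XOR 11101 = 01001
  pos 1: 10011 XOR 11101 = 01110
  pos 2: 11101 XOR 11101 = 00000
  pos 7: 11111 XOR 11101 = 00010
  pos 10: 10100 XOR 11101 = 01001
  pos 11: 10010 XOR 11101 = 01111
  pos 12: 11110 XOR 11101 = 00011
Remainder (last 4 bits) = 0011. This is the CRC / FCS.

0011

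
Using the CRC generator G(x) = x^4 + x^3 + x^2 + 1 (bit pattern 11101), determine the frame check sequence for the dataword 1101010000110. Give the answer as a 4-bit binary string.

Append 4 zeros: 11010100001100000. Divide by 11101 (XOR where the leading bit is 1):
  pos 0: 11010 XOR 11101 = 00111
  pos 2: 11110 XOR 11101 = 00011
  pos 5: 11000 XOR 11101 = 00101
  pos 7: 10111 XOR 11101 = 01010
  pos 8: 10100 XOR 11101 = 01001
  pos 9: 10010 XOR 11101 = 01111
  pos 10: 11110 XOR 11101 = 00011
Remainder (last 4 bits) = 1100. This is the CRC / FCS.

1100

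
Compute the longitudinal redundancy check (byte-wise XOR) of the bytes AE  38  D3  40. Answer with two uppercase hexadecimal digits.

05

XOR the bytes together:
  start with 0xAE
  0xAE ⊕ 0x38 = 0x96
  0x96 ⊕ 0xD3 = 0x45
  0x45 ⊕ 0x40 = 0x05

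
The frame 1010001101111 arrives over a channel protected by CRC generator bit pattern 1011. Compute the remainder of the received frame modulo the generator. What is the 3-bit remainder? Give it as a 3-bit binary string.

Modulo-2 division of 1010001101111 by 1011:
  pos 0: 1010 XOR 1011 = 0001
  pos 3: 1001 XOR 1011 = 0010
  pos 5: 1010 XOR 1011 = 0001
  pos 8: 1111 XOR 1011 = 0100
  pos 9: 1001 XOR 1011 = 0010
Remainder = 010 (nonzero — an error is detected).

010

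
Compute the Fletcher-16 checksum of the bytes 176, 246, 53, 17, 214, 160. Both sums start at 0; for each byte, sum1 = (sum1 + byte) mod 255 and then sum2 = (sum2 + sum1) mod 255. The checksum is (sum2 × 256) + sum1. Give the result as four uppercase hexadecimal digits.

4D65

Running sums (mod 255):
  after byte 0 (176): sum1=176, sum2=176
  after byte 1 (246): sum1=167, sum2=88
  after byte 2 (53): sum1=220, sum2=53
  after byte 3 (17): sum1=237, sum2=35
  after byte 4 (214): sum1=196, sum2=231
  after byte 5 (160): sum1=101, sum2=77
Checksum = sum2·256 + sum1 = 77·256 + 101 = 19813 = 0x4D65.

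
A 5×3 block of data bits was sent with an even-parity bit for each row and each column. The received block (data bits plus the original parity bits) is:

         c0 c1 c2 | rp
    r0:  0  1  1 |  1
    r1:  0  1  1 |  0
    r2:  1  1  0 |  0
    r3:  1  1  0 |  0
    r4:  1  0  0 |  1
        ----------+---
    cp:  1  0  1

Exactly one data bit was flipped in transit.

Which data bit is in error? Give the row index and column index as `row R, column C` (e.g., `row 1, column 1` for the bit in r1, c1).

Recompute each row's even parity and compare to rp:
  r0: data parity 0, sent rp 1 → mismatch
  r1: data parity 0, sent rp 0 → ok
  r2: data parity 0, sent rp 0 → ok
  r3: data parity 0, sent rp 0 → ok
  r4: data parity 1, sent rp 1 → ok
Recompute each column's even parity and compare to cp:
  c0: data parity 1, sent cp 1 → ok
  c1: data parity 0, sent cp 0 → ok
  c2: data parity 0, sent cp 1 → mismatch
Exactly one row (r0) and one column (c2) fail → the flipped bit is at their intersection.

row 0, column 2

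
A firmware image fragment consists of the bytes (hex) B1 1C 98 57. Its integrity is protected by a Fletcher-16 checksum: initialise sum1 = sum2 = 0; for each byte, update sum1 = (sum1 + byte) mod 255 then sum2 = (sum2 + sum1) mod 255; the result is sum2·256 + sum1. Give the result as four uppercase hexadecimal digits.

Running sums (mod 255):
  after byte 0 (B1): sum1=177, sum2=177
  after byte 1 (1C): sum1=205, sum2=127
  after byte 2 (98): sum1=102, sum2=229
  after byte 3 (57): sum1=189, sum2=163
Checksum = sum2·256 + sum1 = 163·256 + 189 = 41917 = 0xA3BD.

A3BD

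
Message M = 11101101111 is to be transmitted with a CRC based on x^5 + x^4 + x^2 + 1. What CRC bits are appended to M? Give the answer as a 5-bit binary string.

01000

Append 5 zeros: 1110110111100000. Divide by 110101 (XOR where the leading bit is 1):
  pos 0: 111011 XOR 110101 = 001110
  pos 2: 111001 XOR 110101 = 001100
  pos 4: 110011 XOR 110101 = 000110
  pos 7: 110100 XOR 110101 = 000001
Remainder (last 5 bits) = 01000. This is the CRC / FCS.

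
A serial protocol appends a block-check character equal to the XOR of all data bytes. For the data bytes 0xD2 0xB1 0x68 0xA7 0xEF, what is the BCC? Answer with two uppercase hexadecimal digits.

43

XOR the bytes together:
  start with 0xD2
  0xD2 ⊕ 0xB1 = 0x63
  0x63 ⊕ 0x68 = 0x0B
  0x0B ⊕ 0xA7 = 0xAC
  0xAC ⊕ 0xEF = 0x43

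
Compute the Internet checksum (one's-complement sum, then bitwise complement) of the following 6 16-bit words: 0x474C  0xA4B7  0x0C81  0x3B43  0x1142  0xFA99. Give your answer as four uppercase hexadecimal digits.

One's-complement addition (fold any carry out of bit 15 back into bit 0):
  0x474C + 0xA4B7 = 0x0EC03
  0xEC03 + 0x0C81 = 0x0F884
  0xF884 + 0x3B43 = 0x133C7 → wrap carry → 0x33C8
  0x33C8 + 0x1142 = 0x0450A
  0x450A + 0xFA99 = 0x13FA3 → wrap carry → 0x3FA4
One's-complement sum = 0x3FA4.
Checksum = ~0x3FA4 & 0xFFFF = 0xC05B.

C05B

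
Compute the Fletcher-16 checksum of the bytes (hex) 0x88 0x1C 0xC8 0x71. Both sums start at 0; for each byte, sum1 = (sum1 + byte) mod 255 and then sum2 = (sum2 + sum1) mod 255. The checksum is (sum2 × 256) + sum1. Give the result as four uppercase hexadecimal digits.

79DE

Running sums (mod 255):
  after byte 0 (0x88): sum1=136, sum2=136
  after byte 1 (0x1C): sum1=164, sum2=45
  after byte 2 (0xC8): sum1=109, sum2=154
  after byte 3 (0x71): sum1=222, sum2=121
Checksum = sum2·256 + sum1 = 121·256 + 222 = 31198 = 0x79DE.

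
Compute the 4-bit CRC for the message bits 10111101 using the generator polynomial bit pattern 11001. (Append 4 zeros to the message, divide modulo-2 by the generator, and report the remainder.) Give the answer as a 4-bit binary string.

0111

Append 4 zeros: 101111010000. Divide by 11001 (XOR where the leading bit is 1):
  pos 0: 10111 XOR 11001 = 01110
  pos 1: 11101 XOR 11001 = 00100
  pos 3: 10001 XOR 11001 = 01000
  pos 4: 10000 XOR 11001 = 01001
  pos 5: 10010 XOR 11001 = 01011
  pos 6: 10110 XOR 11001 = 01111
  pos 7: 11110 XOR 11001 = 00111
Remainder (last 4 bits) = 0111. This is the CRC / FCS.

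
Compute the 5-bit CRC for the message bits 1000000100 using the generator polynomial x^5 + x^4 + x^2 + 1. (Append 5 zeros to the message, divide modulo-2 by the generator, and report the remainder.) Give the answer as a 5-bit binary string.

Append 5 zeros: 100000010000000. Divide by 110101 (XOR where the leading bit is 1):
  pos 0: 100000 XOR 110101 = 010101
  pos 1: 101010 XOR 110101 = 011111
  pos 2: 111111 XOR 110101 = 001010
  pos 4: 101000 XOR 110101 = 011101
  pos 5: 111010 XOR 110101 = 001111
  pos 7: 111100 XOR 110101 = 001001
  pos 9: 100100 XOR 110101 = 010001
Remainder (last 5 bits) = 10001. This is the CRC / FCS.

10001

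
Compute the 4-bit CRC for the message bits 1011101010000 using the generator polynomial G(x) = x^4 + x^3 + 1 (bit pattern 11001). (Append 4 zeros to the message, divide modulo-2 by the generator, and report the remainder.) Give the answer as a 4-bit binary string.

1111

Append 4 zeros: 10111010100000000. Divide by 11001 (XOR where the leading bit is 1):
  pos 0: 10111 XOR 11001 = 01110
  pos 1: 11100 XOR 11001 = 00101
  pos 3: 10110 XOR 11001 = 01111
  pos 4: 11111 XOR 11001 = 00110
  pos 6: 11000 XOR 11001 = 00001
  pos 10: 10000 XOR 11001 = 01001
  pos 11: 10010 XOR 11001 = 01011
  pos 12: 10110 XOR 11001 = 01111
Remainder (last 4 bits) = 1111. This is the CRC / FCS.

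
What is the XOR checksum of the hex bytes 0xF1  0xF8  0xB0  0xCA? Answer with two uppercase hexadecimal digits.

XOR the bytes together:
  start with 0xF1
  0xF1 ⊕ 0xF8 = 0x09
  0x09 ⊕ 0xB0 = 0xB9
  0xB9 ⊕ 0xCA = 0x73

73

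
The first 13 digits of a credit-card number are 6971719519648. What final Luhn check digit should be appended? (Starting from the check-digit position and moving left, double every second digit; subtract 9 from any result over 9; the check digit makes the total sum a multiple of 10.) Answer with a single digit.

7

Partial digits right→left: 8 4 6 9 1 5 9 1 7 1 7 9 6
Double every second digit counting from the check-digit position (so the 1st, 3rd, 5th, ... of the partial from the right).
  doubled (with −9 where >9): 7 3 2 9 5 5 3 → sum 34
  kept as-is: 4 9 5 1 1 9 → sum 29
Total = 34 + 29 = 63.
Check digit = (10 − (63 mod 10)) mod 10 = 7.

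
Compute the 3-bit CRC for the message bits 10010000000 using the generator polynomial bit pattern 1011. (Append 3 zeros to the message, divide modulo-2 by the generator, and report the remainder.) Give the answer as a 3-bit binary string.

Append 3 zeros: 10010000000000. Divide by 1011 (XOR where the leading bit is 1):
  pos 0: 1001 XOR 1011 = 0010
  pos 2: 1000 XOR 1011 = 0011
  pos 4: 1100 XOR 1011 = 0111
  pos 5: 1110 XOR 1011 = 0101
  pos 6: 1010 XOR 1011 = 0001
  pos 9: 1000 XOR 1011 = 0011
Remainder (last 3 bits) = 110. This is the CRC / FCS.

110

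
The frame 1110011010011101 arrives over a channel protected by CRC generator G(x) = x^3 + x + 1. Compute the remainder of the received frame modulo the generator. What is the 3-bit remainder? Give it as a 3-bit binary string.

Modulo-2 division of 1110011010011101 by 1011:
  pos 0: 1110 XOR 1011 = 0101
  pos 1: 1010 XOR 1011 = 0001
  pos 4: 1110 XOR 1011 = 0101
  pos 5: 1011 XOR 1011 = 0000
  pos 11: 1110 XOR 1011 = 0101
  pos 12: 1011 XOR 1011 = 0000
Remainder = 000 (zero — the frame passes the CRC check).

000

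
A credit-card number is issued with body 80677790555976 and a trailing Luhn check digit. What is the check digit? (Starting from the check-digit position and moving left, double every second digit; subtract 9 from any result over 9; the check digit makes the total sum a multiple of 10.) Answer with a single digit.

0

Partial digits right→left: 6 7 9 5 5 5 0 9 7 7 7 6 0 8
Double every second digit counting from the check-digit position (so the 1st, 3rd, 5th, ... of the partial from the right).
  doubled (with −9 where >9): 3 9 1 0 5 5 0 → sum 23
  kept as-is: 7 5 5 9 7 6 8 → sum 47
Total = 23 + 47 = 70.
Check digit = (10 − (70 mod 10)) mod 10 = 0.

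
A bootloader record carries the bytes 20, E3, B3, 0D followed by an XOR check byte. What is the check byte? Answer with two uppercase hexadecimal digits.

7D

XOR the bytes together:
  start with 0x20
  0x20 ⊕ 0xE3 = 0xC3
  0xC3 ⊕ 0xB3 = 0x70
  0x70 ⊕ 0x0D = 0x7D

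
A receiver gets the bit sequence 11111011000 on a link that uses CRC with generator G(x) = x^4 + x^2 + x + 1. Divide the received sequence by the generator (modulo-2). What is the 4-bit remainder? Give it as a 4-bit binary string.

Modulo-2 division of 11111011000 by 10111:
  pos 0: 11111 XOR 10111 = 01000
  pos 1: 10000 XOR 10111 = 00111
  pos 3: 11111 XOR 10111 = 01000
  pos 4: 10000 XOR 10111 = 00111
  pos 6: 11100 XOR 10111 = 01011
Remainder = 1011 (nonzero — an error is detected).

1011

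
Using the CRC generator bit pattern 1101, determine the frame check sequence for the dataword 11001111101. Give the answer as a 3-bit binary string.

Append 3 zeros: 11001111101000. Divide by 1101 (XOR where the leading bit is 1):
  pos 0: 1100 XOR 1101 = 0001
  pos 3: 1111 XOR 1101 = 0010
  pos 5: 1011 XOR 1101 = 0110
  pos 6: 1100 XOR 1101 = 0001
  pos 9: 1100 XOR 1101 = 0001
Remainder (last 3 bits) = 010. This is the CRC / FCS.

010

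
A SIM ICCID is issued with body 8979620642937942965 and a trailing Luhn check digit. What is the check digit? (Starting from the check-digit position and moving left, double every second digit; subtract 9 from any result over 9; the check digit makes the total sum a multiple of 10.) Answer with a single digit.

Partial digits right→left: 5 6 9 2 4 9 7 3 9 2 4 6 0 2 6 9 7 9 8
Double every second digit counting from the check-digit position (so the 1st, 3rd, 5th, ... of the partial from the right).
  doubled (with −9 where >9): 1 9 8 5 9 8 0 3 5 7 → sum 55
  kept as-is: 6 2 9 3 2 6 2 9 9 → sum 48
Total = 55 + 48 = 103.
Check digit = (10 − (103 mod 10)) mod 10 = 7.

7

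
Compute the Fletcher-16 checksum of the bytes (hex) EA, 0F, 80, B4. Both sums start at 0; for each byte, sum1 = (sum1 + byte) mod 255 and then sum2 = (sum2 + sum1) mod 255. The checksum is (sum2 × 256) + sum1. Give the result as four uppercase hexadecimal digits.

Running sums (mod 255):
  after byte 0 (EA): sum1=234, sum2=234
  after byte 1 (0F): sum1=249, sum2=228
  after byte 2 (80): sum1=122, sum2=95
  after byte 3 (B4): sum1=47, sum2=142
Checksum = sum2·256 + sum1 = 142·256 + 47 = 36399 = 0x8E2F.

8E2F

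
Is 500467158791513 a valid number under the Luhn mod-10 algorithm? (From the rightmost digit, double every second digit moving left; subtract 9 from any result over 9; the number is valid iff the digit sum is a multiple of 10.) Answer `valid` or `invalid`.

From the right, keep odd positions and double even positions (subtract 9 from any doubled value over 9):
  doubled (positions 2,4,...): 2 2 5 1 5 8 0 → sum 23
  kept (positions 1,3,...): 3 5 9 8 1 6 0 5 → sum 37
Total = 60.
60 mod 10 = 0, so the number is valid.

valid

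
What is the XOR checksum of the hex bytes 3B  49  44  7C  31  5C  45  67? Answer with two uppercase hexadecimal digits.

05

XOR the bytes together:
  start with 0x3B
  0x3B ⊕ 0x49 = 0x72
  0x72 ⊕ 0x44 = 0x36
  0x36 ⊕ 0x7C = 0x4A
  0x4A ⊕ 0x31 = 0x7B
  0x7B ⊕ 0x5C = 0x27
  0x27 ⊕ 0x45 = 0x62
  0x62 ⊕ 0x67 = 0x05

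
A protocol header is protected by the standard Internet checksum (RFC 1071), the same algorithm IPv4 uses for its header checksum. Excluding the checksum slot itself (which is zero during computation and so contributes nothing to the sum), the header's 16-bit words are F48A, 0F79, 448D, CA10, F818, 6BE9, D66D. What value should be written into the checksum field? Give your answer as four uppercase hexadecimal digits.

One's-complement addition (fold any carry out of bit 15 back into bit 0):
  0xF48A + 0x0F79 = 0x10403 → wrap carry → 0x0404
  0x0404 + 0x448D = 0x04891
  0x4891 + 0xCA10 = 0x112A1 → wrap carry → 0x12A2
  0x12A2 + 0xF818 = 0x10ABA → wrap carry → 0x0ABB
  0x0ABB + 0x6BE9 = 0x076A4
  0x76A4 + 0xD66D = 0x14D11 → wrap carry → 0x4D12
One's-complement sum = 0x4D12.
Checksum = ~0x4D12 & 0xFFFF = 0xB2ED.

B2ED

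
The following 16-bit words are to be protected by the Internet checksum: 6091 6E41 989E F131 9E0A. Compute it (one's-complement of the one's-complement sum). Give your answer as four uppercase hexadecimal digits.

One's-complement addition (fold any carry out of bit 15 back into bit 0):
  0x6091 + 0x6E41 = 0x0CED2
  0xCED2 + 0x989E = 0x16770 → wrap carry → 0x6771
  0x6771 + 0xF131 = 0x158A2 → wrap carry → 0x58A3
  0x58A3 + 0x9E0A = 0x0F6AD
One's-complement sum = 0xF6AD.
Checksum = ~0xF6AD & 0xFFFF = 0x0952.

0952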